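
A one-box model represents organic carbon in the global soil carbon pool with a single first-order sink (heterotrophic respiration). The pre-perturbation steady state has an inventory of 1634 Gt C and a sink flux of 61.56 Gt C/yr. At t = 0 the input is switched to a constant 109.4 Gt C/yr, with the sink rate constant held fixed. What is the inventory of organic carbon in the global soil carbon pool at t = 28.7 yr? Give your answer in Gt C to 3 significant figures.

2470 Gt C

The sink rate constant is k = F₀/M₀ = 61.56/1634 = 0.03767 yr⁻¹.
Solving dM/dt = F₁ − kM with M(0) = M₀ gives M(t) = F₁/k + (M₀ − F₁/k)·e^(−kt).
F₁/k = 109.4/0.03767 = 2903.8 Gt C; kt = 0.03767 × 28.7 = 1.081, e^(−kt) = 0.3392.
M(28.7) = 2903.8 + (1634 − 2903.8) × 0.3392 = 2903.8 − 430.7 = 2473.1 Gt C.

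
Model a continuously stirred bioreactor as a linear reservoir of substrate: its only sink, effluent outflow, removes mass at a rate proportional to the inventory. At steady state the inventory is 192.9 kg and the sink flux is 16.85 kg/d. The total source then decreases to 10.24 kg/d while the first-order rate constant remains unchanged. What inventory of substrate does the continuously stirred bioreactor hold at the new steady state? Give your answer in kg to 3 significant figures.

Rate constant k = F/M = 16.85 / 192.9 = 0.08735 d⁻¹.
At the new steady state, source = k·M_new ⇒ M_new = 10.24 / 0.08735 = 117.2 kg.
(Equivalently M_new = M × F_new/F_old = 192.9 × 10.24/16.85.)

117 kg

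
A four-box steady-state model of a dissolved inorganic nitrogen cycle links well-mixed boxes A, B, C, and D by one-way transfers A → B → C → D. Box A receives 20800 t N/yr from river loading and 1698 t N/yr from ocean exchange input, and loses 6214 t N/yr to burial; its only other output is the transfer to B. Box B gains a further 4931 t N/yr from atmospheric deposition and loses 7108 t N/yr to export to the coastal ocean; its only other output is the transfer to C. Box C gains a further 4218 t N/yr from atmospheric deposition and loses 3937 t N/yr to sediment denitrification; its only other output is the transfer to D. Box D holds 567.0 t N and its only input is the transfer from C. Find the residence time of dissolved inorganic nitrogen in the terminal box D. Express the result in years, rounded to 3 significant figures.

0.0394 yr

Box A: F(A→B) = (20800 + 1698) − 6214 = 16284 t N/yr.
Box B: F(B→C) = (16284 + 4931) − 7108 = 14107 t N/yr.
Box C: F(C→D) = (14107 + 4218) − 3937 = 14388 t N/yr.
Box D throughput = its input = 14388 t N/yr; τ = 567.0 / 14388 = 0.03941 yr.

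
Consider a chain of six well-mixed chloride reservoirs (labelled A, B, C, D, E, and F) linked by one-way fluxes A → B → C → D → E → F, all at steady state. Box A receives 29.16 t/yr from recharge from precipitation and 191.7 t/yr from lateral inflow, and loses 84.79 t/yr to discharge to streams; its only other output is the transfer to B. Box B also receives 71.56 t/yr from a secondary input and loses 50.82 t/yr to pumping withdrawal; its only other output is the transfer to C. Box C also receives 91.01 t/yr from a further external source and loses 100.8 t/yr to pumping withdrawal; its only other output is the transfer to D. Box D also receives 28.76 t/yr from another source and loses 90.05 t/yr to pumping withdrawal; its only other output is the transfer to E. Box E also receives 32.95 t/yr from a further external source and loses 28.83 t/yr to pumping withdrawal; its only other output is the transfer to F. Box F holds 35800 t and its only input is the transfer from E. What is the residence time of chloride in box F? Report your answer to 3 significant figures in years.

398 yr

Box A: F(A→B) = (29.16 + 191.7) − 84.79 = 136.07 t/yr.
Box B: F(B→C) = (136.07 + 71.56) − 50.82 = 156.81 t/yr.
Box C: F(C→D) = (156.81 + 91.01) − 100.8 = 147.02 t/yr.
Box D: F(D→E) = (147.02 + 28.76) − 90.05 = 85.730 t/yr.
Box E: F(E→F) = (85.730 + 32.95) − 28.83 = 89.850 t/yr.
Box F throughput = its input = 89.850 t/yr; τ = 35800 / 89.850 = 398.4 yr.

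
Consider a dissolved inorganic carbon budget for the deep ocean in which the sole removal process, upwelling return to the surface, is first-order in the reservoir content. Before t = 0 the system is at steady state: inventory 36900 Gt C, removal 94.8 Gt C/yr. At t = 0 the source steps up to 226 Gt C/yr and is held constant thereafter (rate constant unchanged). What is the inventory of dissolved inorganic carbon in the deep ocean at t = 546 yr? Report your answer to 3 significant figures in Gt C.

75400 Gt C

τ = M₀/F₀ = 36900/94.8 = 389.2 yr; rate constant k = 1/τ.
New steady state M_∞ = F₁/k = F₁·τ = 226 × 389.2 = 87968 Gt C.
M(t) = M_∞ + (M₀ − M_∞)·e^(−t/τ); t/τ = 546/389.2 = 1.403, so e^(−t/τ) = 0.2459.
M(t) = 87968 − 51070 × 0.2459 = 75409 Gt C.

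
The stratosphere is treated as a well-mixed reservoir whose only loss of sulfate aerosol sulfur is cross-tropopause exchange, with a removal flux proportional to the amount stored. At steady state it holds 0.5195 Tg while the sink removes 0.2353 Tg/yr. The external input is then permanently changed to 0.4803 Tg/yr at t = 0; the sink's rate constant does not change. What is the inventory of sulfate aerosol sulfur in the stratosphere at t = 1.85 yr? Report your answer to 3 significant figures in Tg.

0.826 Tg

The sink rate constant is k = F₀/M₀ = 0.2353/0.5195 = 0.4529 yr⁻¹.
Solving dM/dt = F₁ − kM with M(0) = M₀ gives M(t) = F₁/k + (M₀ − F₁/k)·e^(−kt).
F₁/k = 0.4803/0.4529 = 1.0604 Tg; kt = 0.4529 × 1.85 = 0.8379, e^(−kt) = 0.4326.
M(1.85) = 1.0604 + (0.5195 − 1.0604) × 0.4326 = 1.0604 − 0.2340 = 0.82641 Tg.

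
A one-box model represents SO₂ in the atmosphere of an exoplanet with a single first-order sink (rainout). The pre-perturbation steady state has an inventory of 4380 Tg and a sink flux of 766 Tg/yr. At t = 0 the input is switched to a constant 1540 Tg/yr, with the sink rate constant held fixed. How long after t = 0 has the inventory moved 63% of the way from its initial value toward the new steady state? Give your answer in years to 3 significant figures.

5.69 yr

τ = M₀/F₀ = 4380/766 = 5.718 yr.
The remaining gap fraction is e^(−t/τ); 63% covered ⇒ e^(−t/τ) = 0.370.
t = −τ ln(0.370) = 5.718 × 0.9943 = 5.685 yr.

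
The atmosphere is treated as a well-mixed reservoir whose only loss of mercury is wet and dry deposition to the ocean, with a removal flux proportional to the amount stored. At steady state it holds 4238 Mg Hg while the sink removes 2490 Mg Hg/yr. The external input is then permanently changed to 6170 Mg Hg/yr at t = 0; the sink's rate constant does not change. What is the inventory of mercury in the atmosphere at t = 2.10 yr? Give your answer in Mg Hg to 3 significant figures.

Residence time τ = M₀/F₀ = 1.702 yr. The eventual steady state is M_∞ = M₀·(F₁/F₀) = 4238 × 6170/2490 = 10501 Mg Hg.
The anomaly ΔM(t) = M(t) − M_∞ decays as ΔM₀·e^(−t/τ) with ΔM₀ = 4238 − 10501 = −6263 Mg Hg.
At t = 2.10 yr, e^(−t/τ) = e^(−1.234) = 0.2912, so ΔM = −1824 Mg Hg and M = 10501 − 1824 = 8677.7 Mg Hg.

8680 Mg Hg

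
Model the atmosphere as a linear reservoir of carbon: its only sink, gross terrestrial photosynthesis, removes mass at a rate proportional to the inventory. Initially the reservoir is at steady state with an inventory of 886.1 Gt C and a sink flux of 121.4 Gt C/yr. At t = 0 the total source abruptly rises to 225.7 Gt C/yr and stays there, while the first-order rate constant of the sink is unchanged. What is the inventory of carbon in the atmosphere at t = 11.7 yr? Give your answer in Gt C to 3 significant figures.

Residence time τ = M₀/F₀ = 7.299 yr. The eventual steady state is M_∞ = M₀·(F₁/F₀) = 886.1 × 225.7/121.4 = 1647.4 Gt C.
The anomaly ΔM(t) = M(t) − M_∞ decays as ΔM₀·e^(−t/τ) with ΔM₀ = 886.1 − 1647.4 = −761.3 Gt C.
At t = 11.7 yr, e^(−t/τ) = e^(−1.603) = 0.2013, so ΔM = −153.2 Gt C and M = 1647.4 − 153.2 = 1494.1 Gt C.

1490 Gt C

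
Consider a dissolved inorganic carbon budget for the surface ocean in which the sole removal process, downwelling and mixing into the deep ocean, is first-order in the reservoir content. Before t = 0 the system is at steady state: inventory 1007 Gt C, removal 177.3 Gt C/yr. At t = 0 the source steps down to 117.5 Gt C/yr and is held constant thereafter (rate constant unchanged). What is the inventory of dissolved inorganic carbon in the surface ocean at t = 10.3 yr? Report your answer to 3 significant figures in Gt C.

τ = M₀/F₀ = 1007/177.3 = 5.680 yr; rate constant k = 1/τ.
New steady state M_∞ = F₁/k = F₁·τ = 117.5 × 5.680 = 667.36 Gt C.
M(t) = M_∞ + (M₀ − M_∞)·e^(−t/τ); t/τ = 10.3/5.680 = 1.813, so e^(−t/τ) = 0.1631.
M(t) = 667.36 + 339.6 × 0.1631 = 722.75 Gt C.

723 Gt C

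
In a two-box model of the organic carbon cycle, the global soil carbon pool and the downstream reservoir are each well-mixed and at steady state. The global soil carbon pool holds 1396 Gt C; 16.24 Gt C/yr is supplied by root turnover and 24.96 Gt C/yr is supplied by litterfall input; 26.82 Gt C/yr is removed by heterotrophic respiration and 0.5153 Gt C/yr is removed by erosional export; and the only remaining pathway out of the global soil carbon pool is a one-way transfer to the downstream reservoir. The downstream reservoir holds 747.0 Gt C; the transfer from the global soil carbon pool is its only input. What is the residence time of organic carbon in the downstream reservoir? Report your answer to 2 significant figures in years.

54 yr

Balance the global soil carbon pool: ΣF_in = 16.24 + 24.96 = 41.200 Gt C/yr.
Transfer to the downstream reservoir = ΣF_in − (26.82 + 0.5153) = 13.865 Gt C/yr.
At steady state the output of the downstream reservoir equals its input, 13.865 Gt C/yr.
τ = M / F = 747.0 / 13.865 = 53.88 yr.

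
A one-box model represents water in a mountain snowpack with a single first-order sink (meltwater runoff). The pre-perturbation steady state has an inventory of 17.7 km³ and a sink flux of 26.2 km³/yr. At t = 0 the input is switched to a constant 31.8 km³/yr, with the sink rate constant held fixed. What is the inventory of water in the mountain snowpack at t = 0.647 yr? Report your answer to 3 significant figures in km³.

20.0 km³

τ = M₀/F₀ = 17.7/26.2 = 0.6756 yr; rate constant k = 1/τ.
New steady state M_∞ = F₁/k = F₁·τ = 31.8 × 0.6756 = 21.483 km³.
M(t) = M_∞ + (M₀ − M_∞)·e^(−t/τ); t/τ = 0.647/0.6756 = 0.9577, so e^(−t/τ) = 0.3838.
M(t) = 21.483 − 3.783 × 0.3838 = 20.031 km³.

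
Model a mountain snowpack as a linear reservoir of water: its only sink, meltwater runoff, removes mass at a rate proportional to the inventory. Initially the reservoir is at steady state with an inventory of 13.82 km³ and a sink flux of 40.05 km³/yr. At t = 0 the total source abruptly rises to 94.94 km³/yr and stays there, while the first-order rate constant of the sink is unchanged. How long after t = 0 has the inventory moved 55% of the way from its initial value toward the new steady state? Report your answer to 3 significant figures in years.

0.276 yr

τ = M₀/F₀ = 13.82/40.05 = 0.3451 yr.
The remaining gap fraction is e^(−t/τ); 55% covered ⇒ e^(−t/τ) = 0.450.
t = −τ ln(0.450) = 0.3451 × 0.7985 = 0.2755 yr.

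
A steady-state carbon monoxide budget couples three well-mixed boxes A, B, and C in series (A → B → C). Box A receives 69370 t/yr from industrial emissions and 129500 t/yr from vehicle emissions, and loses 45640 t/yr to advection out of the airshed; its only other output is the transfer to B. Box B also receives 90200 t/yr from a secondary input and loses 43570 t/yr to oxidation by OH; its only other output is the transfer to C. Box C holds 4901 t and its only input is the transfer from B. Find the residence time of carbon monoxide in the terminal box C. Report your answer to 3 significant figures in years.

0.0245 yr

Box A: F(A→B) = (69370 + 129500) − 45640 = 153230 t/yr.
Box B: F(B→C) = (153230 + 90200) − 43570 = 199860 t/yr.
Box C throughput = its input = 199860 t/yr; τ = 4901 / 199860 = 0.02452 yr.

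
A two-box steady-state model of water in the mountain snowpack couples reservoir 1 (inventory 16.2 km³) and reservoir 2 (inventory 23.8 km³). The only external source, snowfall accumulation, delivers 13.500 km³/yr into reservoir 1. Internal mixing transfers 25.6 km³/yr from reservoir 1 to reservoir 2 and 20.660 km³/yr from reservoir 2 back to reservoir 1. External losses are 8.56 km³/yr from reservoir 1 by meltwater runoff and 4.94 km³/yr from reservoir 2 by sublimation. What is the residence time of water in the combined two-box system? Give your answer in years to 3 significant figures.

2.96 yr

Treat the two boxes together as one reservoir: the mixing fluxes between them are internal recycling, so τ = ΣM / Σ(external losses).
M_total = 16.2 + 23.8 = 40.000 km³.
ΣF_external_out = 8.56 + 4.94 = 13.500 km³/yr.
τ = M_total / ΣF_ext = 40.000 / 13.500 = 2.963 yr.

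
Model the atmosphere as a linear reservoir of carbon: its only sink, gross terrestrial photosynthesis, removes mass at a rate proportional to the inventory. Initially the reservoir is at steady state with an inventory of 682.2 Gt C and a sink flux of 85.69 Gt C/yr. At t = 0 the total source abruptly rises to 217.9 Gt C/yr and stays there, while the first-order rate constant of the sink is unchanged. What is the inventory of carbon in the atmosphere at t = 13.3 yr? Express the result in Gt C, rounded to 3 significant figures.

1540 Gt C

τ = M₀/F₀ = 682.2/85.69 = 7.961 yr; rate constant k = 1/τ.
New steady state M_∞ = F₁/k = F₁·τ = 217.9 × 7.961 = 1734.8 Gt C.
M(t) = M_∞ + (M₀ − M_∞)·e^(−t/τ); t/τ = 13.3/7.961 = 1.671, so e^(−t/τ) = 0.1881.
M(t) = 1734.8 − 1053 × 0.1881 = 1536.7 Gt C.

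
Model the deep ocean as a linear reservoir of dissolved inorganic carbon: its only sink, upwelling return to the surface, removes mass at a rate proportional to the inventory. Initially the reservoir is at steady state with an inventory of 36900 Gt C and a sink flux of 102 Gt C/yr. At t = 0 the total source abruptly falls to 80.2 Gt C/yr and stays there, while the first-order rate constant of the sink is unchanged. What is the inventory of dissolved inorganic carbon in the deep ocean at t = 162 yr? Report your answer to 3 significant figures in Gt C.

34100 Gt C

τ = M₀/F₀ = 36900/102 = 361.8 yr; rate constant k = 1/τ.
New steady state M_∞ = F₁/k = F₁·τ = 80.2 × 361.8 = 29014 Gt C.
M(t) = M_∞ + (M₀ − M_∞)·e^(−t/τ); t/τ = 162/361.8 = 0.4478, so e^(−t/τ) = 0.6390.
M(t) = 29014 + 7886 × 0.6390 = 34053 Gt C.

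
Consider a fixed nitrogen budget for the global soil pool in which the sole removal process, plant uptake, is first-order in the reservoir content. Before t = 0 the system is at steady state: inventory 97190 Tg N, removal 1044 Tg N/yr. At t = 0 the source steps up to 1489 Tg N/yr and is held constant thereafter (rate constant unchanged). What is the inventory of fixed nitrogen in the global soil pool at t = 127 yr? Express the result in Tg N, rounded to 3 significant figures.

Residence time τ = M₀/F₀ = 93.09 yr. The eventual steady state is M_∞ = M₀·(F₁/F₀) = 97190 × 1489/1044 = 138620 Tg N.
The anomaly ΔM(t) = M(t) − M_∞ decays as ΔM₀·e^(−t/τ) with ΔM₀ = 97190 − 138620 = −41430 Tg N.
At t = 127 yr, e^(−t/τ) = e^(−1.364) = 0.2556, so ΔM = −10590 Tg N and M = 138620 − 10590 = 128030 Tg N.

128000 Tg N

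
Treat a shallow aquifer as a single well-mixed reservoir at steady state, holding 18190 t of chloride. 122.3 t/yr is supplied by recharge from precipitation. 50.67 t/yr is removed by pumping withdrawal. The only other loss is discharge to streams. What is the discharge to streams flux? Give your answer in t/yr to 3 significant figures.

At steady state ΣF_in = ΣF_out.
ΣF_in = 122.30 t/yr.
Discharge to streams flux = ΣF_in − (50.67) = 122.30 − 50.67 = 71.63 t/yr.

71.6 t/yr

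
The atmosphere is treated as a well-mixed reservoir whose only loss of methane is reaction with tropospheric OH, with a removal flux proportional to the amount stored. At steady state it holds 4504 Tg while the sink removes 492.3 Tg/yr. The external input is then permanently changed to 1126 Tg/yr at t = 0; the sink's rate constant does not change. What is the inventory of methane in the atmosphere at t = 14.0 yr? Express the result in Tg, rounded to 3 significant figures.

9050 Tg

Residence time τ = M₀/F₀ = 9.149 yr. The eventual steady state is M_∞ = M₀·(F₁/F₀) = 4504 × 1126/492.3 = 10302 Tg.
The anomaly ΔM(t) = M(t) − M_∞ decays as ΔM₀·e^(−t/τ) with ΔM₀ = 4504 − 10302 = −5798 Tg.
At t = 14.0 yr, e^(−t/τ) = e^(−1.530) = 0.2165, so ΔM = −1255 Tg and M = 10302 − 1255 = 9046.6 Tg.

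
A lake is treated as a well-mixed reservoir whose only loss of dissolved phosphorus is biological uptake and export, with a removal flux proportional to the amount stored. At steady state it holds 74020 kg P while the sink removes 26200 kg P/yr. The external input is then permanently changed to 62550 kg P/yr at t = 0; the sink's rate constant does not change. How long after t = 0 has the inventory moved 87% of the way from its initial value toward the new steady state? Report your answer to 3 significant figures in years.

5.76 yr

τ = M₀/F₀ = 74020/26200 = 2.825 yr.
The remaining gap fraction is e^(−t/τ); 87% covered ⇒ e^(−t/τ) = 0.130.
t = −τ ln(0.130) = 2.825 × 2.040 = 5.764 yr.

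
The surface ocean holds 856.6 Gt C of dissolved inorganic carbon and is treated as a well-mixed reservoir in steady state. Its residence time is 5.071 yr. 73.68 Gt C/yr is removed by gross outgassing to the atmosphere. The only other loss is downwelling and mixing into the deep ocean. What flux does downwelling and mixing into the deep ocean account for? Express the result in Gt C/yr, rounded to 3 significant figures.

Total removal F = M/τ = 856.6 / 5.071 = 168.9 Gt C/yr.
Downwelling and mixing into the deep ocean = F − (73.68) = 168.9 − 73.68 = 95.24 Gt C/yr.

95.2 Gt C/yr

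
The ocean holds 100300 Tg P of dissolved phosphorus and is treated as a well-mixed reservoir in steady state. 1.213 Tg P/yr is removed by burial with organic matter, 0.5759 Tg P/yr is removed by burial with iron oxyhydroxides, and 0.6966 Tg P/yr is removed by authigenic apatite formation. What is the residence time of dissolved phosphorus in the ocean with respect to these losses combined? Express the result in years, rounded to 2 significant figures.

40000 yr

Total removal = 1.213 + 0.5759 + 0.6966 = 2.4855 Tg P/yr.
τ = M / ΣF_out = 100300 / 2.4855 = 40350 yr.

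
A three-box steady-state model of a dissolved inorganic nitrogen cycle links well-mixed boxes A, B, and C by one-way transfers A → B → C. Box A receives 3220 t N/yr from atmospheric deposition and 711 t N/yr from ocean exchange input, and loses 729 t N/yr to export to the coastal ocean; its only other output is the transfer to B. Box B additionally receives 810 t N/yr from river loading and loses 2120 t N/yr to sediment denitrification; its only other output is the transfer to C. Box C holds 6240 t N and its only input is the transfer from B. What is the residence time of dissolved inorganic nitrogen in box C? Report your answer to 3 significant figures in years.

3.30 yr

Box A: F(A→B) = (3220 + 711) − 729 = 3202.0 t N/yr.
Box B: F(B→C) = (3202.0 + 810) − 2120 = 1892.0 t N/yr.
Box C throughput = its input = 1892.0 t N/yr; τ = 6240 / 1892.0 = 3.298 yr.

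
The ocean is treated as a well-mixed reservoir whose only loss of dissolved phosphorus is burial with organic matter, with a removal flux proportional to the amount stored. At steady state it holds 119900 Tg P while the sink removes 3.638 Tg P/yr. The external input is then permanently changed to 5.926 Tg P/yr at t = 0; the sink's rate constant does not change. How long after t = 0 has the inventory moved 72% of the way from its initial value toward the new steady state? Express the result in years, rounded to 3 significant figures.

42000 yr

τ = M₀/F₀ = 119900/3.638 = 32960 yr.
The remaining gap fraction is e^(−t/τ); 72% covered ⇒ e^(−t/τ) = 0.280.
t = −τ ln(0.280) = 32960 × 1.273 = 41950 yr.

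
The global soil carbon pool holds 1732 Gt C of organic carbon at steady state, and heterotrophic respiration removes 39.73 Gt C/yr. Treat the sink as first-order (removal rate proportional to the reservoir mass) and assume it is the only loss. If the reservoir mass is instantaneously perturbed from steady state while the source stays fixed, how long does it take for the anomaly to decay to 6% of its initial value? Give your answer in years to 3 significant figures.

123 yr

For a linear reservoir the anomaly decays as exp(−t/τ) with τ = M/F = 1732/39.73 = 43.59 yr.
exp(−t/τ) = 0.06 ⇒ t = −τ ln(0.06) = 43.59 × 2.813 = 122.6 yr.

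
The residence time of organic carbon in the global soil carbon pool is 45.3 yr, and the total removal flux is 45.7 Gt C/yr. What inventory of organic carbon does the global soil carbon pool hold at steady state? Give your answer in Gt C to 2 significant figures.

τ = M/F ⇒ M = τ × F = 45.3 × 45.7 = 2070 Gt C.

2100 Gt C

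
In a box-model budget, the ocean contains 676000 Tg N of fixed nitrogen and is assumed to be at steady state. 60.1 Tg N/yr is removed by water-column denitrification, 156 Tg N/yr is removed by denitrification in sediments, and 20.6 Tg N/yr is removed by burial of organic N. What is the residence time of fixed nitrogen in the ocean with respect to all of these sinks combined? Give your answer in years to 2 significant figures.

2900 yr

Total removal flux = 60.1 + 156 + 20.6 = 236.70 Tg N/yr.
τ = M / ΣF_out = 676000 / 236.70 = 2856 yr.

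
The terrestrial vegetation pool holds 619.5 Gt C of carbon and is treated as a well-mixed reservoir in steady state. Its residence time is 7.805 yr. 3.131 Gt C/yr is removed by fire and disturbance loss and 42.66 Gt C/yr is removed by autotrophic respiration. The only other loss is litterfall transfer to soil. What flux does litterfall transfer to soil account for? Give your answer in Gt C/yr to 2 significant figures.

34 Gt C/yr

Total removal F = M/τ = 619.5 / 7.805 = 79.37 Gt C/yr.
Litterfall transfer to soil = F − (3.131 + 42.66) = 79.37 − 45.79 = 33.58 Gt C/yr.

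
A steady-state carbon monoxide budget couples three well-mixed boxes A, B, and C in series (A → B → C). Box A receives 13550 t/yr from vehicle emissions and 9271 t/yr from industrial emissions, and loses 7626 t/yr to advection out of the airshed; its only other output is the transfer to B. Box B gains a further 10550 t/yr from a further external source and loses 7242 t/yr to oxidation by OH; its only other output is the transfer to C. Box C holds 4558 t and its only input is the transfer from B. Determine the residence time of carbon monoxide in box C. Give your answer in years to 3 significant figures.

0.246 yr

Box A: F(A→B) = (13550 + 9271) − 7626 = 15195 t/yr.
Box B: F(B→C) = (15195 + 10550) − 7242 = 18503 t/yr.
Box C throughput = its input = 18503 t/yr; τ = 4558 / 18503 = 0.2463 yr.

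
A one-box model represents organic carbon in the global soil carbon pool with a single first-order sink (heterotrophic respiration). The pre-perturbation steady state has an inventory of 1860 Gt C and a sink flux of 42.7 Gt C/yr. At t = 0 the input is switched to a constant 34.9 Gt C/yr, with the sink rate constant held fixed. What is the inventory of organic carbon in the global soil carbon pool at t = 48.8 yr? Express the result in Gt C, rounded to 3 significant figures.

Residence time τ = M₀/F₀ = 43.56 yr. The eventual steady state is M_∞ = M₀·(F₁/F₀) = 1860 × 34.9/42.7 = 1520.2 Gt C.
The anomaly ΔM(t) = M(t) − M_∞ decays as ΔM₀·e^(−t/τ) with ΔM₀ = 1860 − 1520.2 = 339.8 Gt C.
At t = 48.8 yr, e^(−t/τ) = e^(−1.120) = 0.3262, so ΔM = 110.8 Gt C and M = 1520.2 + 110.8 = 1631.1 Gt C.

1630 Gt C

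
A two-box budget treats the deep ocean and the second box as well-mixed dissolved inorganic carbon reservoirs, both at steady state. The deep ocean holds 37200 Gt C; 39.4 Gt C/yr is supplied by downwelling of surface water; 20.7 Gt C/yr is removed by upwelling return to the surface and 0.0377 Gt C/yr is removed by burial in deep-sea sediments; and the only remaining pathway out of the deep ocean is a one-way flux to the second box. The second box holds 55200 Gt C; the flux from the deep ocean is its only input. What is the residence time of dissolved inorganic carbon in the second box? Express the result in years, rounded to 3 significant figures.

Balance the deep ocean: ΣF_in = 39.400 Gt C/yr.
Flux to the second box = ΣF_in − (20.7 + 0.0377) = 18.662 Gt C/yr.
At steady state the output of the second box equals its input, 18.662 Gt C/yr.
τ = M / F = 55200 / 18.662 = 2958 yr.

2960 yr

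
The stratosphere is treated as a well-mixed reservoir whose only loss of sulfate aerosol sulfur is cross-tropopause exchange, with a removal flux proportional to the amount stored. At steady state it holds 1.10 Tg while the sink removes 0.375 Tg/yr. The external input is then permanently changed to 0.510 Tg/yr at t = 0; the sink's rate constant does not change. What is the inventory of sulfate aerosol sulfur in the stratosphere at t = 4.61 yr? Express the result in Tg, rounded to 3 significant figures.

Residence time τ = M₀/F₀ = 2.933 yr. The eventual steady state is M_∞ = M₀·(F₁/F₀) = 1.10 × 0.510/0.375 = 1.4960 Tg.
The anomaly ΔM(t) = M(t) − M_∞ decays as ΔM₀·e^(−t/τ) with ΔM₀ = 1.10 − 1.4960 = −0.3960 Tg.
At t = 4.61 yr, e^(−t/τ) = e^(−1.572) = 0.2077, so ΔM = −0.08225 Tg and M = 1.4960 − 0.08225 = 1.4137 Tg.

1.41 Tg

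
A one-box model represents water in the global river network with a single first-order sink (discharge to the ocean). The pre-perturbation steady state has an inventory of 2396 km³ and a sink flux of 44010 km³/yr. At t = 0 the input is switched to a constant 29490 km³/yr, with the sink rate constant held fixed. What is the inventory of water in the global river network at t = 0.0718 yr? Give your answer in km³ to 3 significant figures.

Residence time τ = M₀/F₀ = 0.05444 yr. The eventual steady state is M_∞ = M₀·(F₁/F₀) = 2396 × 29490/44010 = 1605.5 km³.
The anomaly ΔM(t) = M(t) − M_∞ decays as ΔM₀·e^(−t/τ) with ΔM₀ = 2396 − 1605.5 = 790.5 km³.
At t = 0.0718 yr, e^(−t/τ) = e^(−1.319) = 0.2674, so ΔM = 211.4 km³ and M = 1605.5 + 211.4 = 1816.9 km³.

1820 km³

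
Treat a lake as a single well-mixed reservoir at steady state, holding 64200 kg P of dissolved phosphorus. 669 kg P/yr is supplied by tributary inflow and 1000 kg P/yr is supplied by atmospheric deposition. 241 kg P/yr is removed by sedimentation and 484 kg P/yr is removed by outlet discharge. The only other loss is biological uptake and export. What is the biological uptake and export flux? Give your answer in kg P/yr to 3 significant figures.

944 kg P/yr

At steady state ΣF_in = ΣF_out.
ΣF_in = 669 + 1000 = 1669.0 kg P/yr.
Biological uptake and export flux = ΣF_in − (241 + 484) = 1669.0 − 725.0 = 944.0 kg P/yr.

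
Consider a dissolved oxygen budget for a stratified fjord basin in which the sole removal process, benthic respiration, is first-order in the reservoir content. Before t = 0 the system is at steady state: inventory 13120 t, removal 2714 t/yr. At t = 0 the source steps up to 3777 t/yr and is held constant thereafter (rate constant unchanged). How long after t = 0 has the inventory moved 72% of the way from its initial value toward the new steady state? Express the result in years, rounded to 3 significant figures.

6.15 yr

τ = M₀/F₀ = 13120/2714 = 4.834 yr.
The remaining gap fraction is e^(−t/τ); 72% covered ⇒ e^(−t/τ) = 0.280.
t = −τ ln(0.280) = 4.834 × 1.273 = 6.154 yr.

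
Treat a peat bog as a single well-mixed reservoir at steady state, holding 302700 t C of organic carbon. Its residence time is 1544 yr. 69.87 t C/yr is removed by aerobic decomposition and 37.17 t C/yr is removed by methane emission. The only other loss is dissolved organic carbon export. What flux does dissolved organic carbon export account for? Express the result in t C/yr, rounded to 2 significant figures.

89 t C/yr

Total removal F = M/τ = 302700 / 1544 = 196.0 t C/yr.
Dissolved organic carbon export = F − (69.87 + 37.17) = 196.0 − 107.0 = 89.01 t C/yr.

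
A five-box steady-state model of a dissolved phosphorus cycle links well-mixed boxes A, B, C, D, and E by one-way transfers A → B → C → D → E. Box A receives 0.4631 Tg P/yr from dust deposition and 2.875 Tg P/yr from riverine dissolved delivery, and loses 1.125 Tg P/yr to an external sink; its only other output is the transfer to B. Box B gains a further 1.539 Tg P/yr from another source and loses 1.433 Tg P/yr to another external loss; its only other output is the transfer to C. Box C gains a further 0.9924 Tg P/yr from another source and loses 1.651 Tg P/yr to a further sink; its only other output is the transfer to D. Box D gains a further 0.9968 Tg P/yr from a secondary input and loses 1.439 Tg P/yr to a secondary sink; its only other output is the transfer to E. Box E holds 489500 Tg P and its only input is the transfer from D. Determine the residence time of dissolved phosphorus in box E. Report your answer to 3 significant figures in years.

Box A: F(A→B) = (0.4631 + 2.875) − 1.125 = 2.2131 Tg P/yr.
Box B: F(B→C) = (2.2131 + 1.539) − 1.433 = 2.3191 Tg P/yr.
Box C: F(C→D) = (2.3191 + 0.9924) − 1.651 = 1.6605 Tg P/yr.
Box D: F(D→E) = (1.6605 + 0.9968) − 1.439 = 1.2183 Tg P/yr.
Box E throughput = its input = 1.2183 Tg P/yr; τ = 489500 / 1.2183 = 401800 yr.

402000 yr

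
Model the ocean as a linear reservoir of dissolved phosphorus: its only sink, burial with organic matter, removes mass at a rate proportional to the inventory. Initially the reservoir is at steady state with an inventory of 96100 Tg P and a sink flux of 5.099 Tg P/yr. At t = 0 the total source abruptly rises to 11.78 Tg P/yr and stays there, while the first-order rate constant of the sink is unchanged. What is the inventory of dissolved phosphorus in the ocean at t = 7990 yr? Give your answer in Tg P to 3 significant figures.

140000 Tg P

τ = M₀/F₀ = 96100/5.099 = 18850 yr; rate constant k = 1/τ.
New steady state M_∞ = F₁/k = F₁·τ = 11.78 × 18850 = 222020 Tg P.
M(t) = M_∞ + (M₀ − M_∞)·e^(−t/τ); t/τ = 7990/18850 = 0.4239, so e^(−t/τ) = 0.6545.
M(t) = 222020 − 125900 × 0.6545 = 139610 Tg P.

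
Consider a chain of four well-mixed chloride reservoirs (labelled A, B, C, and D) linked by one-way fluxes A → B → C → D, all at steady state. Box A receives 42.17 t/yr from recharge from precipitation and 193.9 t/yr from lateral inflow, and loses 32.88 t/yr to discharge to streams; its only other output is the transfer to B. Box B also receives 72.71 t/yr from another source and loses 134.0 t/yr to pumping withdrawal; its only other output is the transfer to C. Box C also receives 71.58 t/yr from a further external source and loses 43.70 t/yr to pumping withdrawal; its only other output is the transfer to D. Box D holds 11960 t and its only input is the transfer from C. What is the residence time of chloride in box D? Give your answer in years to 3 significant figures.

Box A: F(A→B) = (42.17 + 193.9) − 32.88 = 203.19 t/yr.
Box B: F(B→C) = (203.19 + 72.71) − 134.0 = 141.90 t/yr.
Box C: F(C→D) = (141.90 + 71.58) − 43.70 = 169.78 t/yr.
Box D throughput = its input = 169.78 t/yr; τ = 11960 / 169.78 = 70.44 yr.

70.4 yr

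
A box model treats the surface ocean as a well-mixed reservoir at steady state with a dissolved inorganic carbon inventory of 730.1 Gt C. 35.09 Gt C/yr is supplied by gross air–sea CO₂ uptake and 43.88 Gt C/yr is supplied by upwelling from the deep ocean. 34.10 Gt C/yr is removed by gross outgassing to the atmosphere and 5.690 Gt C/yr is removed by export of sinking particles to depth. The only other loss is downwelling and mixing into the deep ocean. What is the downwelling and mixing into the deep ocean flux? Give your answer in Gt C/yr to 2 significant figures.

At steady state ΣF_in = ΣF_out.
ΣF_in = 35.09 + 43.88 = 78.970 Gt C/yr.
Downwelling and mixing into the deep ocean flux = ΣF_in − (34.10 + 5.690) = 78.970 − 39.79 = 39.18 Gt C/yr.

39 Gt C/yr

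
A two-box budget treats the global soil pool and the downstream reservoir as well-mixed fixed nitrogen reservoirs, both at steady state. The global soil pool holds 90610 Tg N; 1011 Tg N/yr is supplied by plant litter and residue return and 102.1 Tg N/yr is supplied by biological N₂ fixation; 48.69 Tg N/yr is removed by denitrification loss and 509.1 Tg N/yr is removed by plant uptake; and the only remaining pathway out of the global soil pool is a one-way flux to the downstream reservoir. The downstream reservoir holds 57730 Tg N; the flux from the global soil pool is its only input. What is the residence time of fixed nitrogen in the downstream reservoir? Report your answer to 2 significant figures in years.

Balance the global soil pool: ΣF_in = 1011 + 102.1 = 1113.1 Tg N/yr.
Flux to the downstream reservoir = ΣF_in − (48.69 + 509.1) = 555.31 Tg N/yr.
At steady state the output of the downstream reservoir equals its input, 555.31 Tg N/yr.
τ = M / F = 57730 / 555.31 = 104.0 yr.

100 yr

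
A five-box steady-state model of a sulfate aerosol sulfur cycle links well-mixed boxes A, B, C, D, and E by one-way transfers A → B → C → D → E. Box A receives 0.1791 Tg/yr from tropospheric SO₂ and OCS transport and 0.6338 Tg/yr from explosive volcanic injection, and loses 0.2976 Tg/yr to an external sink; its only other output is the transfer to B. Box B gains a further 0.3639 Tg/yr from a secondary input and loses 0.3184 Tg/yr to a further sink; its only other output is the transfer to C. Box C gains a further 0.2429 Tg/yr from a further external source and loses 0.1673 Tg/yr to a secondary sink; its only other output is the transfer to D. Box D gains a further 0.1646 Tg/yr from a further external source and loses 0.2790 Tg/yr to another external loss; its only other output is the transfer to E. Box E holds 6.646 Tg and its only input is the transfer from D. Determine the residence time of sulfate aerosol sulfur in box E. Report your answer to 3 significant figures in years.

12.7 yr

Box A: F(A→B) = (0.1791 + 0.6338) − 0.2976 = 0.51530 Tg/yr.
Box B: F(B→C) = (0.51530 + 0.3639) − 0.3184 = 0.56080 Tg/yr.
Box C: F(C→D) = (0.56080 + 0.2429) − 0.1673 = 0.63640 Tg/yr.
Box D: F(D→E) = (0.63640 + 0.1646) − 0.2790 = 0.52200 Tg/yr.
Box E throughput = its input = 0.52200 Tg/yr; τ = 6.646 / 0.52200 = 12.73 yr.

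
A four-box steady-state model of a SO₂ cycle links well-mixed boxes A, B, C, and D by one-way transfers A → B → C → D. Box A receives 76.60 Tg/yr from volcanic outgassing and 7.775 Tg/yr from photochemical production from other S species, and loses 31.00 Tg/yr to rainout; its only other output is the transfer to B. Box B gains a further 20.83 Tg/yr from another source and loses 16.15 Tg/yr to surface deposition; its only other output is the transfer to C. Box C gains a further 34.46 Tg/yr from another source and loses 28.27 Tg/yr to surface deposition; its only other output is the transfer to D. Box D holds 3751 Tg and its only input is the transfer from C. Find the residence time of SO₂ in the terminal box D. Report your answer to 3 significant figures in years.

58.4 yr

Box A: F(A→B) = (76.60 + 7.775) − 31.00 = 53.375 Tg/yr.
Box B: F(B→C) = (53.375 + 20.83) − 16.15 = 58.055 Tg/yr.
Box C: F(C→D) = (58.055 + 34.46) − 28.27 = 64.245 Tg/yr.
Box D throughput = its input = 64.245 Tg/yr; τ = 3751 / 64.245 = 58.39 yr.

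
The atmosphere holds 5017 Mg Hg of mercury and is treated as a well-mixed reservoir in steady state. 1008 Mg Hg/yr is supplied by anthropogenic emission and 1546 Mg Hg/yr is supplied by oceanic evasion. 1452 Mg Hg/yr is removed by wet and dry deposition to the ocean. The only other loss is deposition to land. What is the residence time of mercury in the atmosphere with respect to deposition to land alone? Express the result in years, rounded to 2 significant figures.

At steady state ΣF_in = ΣF_out.
ΣF_in = 1008 + 1546 = 2554.0 Mg Hg/yr.
Deposition to land flux = ΣF_in − (1452) = 2554.0 − 1452 = 1102 Mg Hg/yr.
τ = M / F = 5017 / 1102 = 4.553 yr.

4.6 yr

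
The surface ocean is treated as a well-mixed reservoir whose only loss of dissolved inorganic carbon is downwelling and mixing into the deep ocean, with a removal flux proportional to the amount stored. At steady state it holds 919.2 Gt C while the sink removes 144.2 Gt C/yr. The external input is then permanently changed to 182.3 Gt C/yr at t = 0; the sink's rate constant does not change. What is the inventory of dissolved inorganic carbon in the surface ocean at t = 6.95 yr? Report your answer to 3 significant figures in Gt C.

Residence time τ = M₀/F₀ = 6.374 yr. The eventual steady state is M_∞ = M₀·(F₁/F₀) = 919.2 × 182.3/144.2 = 1162.1 Gt C.
The anomaly ΔM(t) = M(t) − M_∞ decays as ΔM₀·e^(−t/τ) with ΔM₀ = 919.2 − 1162.1 = −242.9 Gt C.
At t = 6.95 yr, e^(−t/τ) = e^(−1.090) = 0.3361, so ΔM = −81.63 Gt C and M = 1162.1 − 81.63 = 1080.4 Gt C.

1080 Gt C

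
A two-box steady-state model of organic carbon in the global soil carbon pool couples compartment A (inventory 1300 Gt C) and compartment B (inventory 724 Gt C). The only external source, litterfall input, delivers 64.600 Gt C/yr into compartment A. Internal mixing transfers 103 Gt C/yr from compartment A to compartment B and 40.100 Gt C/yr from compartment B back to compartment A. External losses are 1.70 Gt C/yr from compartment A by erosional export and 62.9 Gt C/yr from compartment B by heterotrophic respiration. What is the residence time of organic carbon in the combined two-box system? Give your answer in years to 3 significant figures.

For the system as a whole, the A↔B exchange is internal and contributes nothing to the throughput; only the external sinks remove mass.
M_total = 1300 + 724 = 2024.0 Gt C.
ΣF_external_out = 1.70 + 62.9 = 64.600 Gt C/yr.
τ = M_total / ΣF_ext = 2024.0 / 64.600 = 31.33 yr.

31.3 yr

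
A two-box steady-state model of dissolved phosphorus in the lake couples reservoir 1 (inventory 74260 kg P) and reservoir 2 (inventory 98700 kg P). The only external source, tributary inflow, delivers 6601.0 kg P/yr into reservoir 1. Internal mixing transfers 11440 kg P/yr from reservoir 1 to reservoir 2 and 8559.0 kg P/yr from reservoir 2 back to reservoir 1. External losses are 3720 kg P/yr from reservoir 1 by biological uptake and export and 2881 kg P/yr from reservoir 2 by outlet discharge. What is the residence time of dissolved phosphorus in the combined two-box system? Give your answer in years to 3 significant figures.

26.2 yr

For the system as a whole, the A↔B exchange is internal and contributes nothing to the throughput; only the external sinks remove mass.
M_total = 74260 + 98700 = 172960 kg P.
ΣF_external_out = 3720 + 2881 = 6601.0 kg P/yr.
τ = M_total / ΣF_ext = 172960 / 6601.0 = 26.20 yr.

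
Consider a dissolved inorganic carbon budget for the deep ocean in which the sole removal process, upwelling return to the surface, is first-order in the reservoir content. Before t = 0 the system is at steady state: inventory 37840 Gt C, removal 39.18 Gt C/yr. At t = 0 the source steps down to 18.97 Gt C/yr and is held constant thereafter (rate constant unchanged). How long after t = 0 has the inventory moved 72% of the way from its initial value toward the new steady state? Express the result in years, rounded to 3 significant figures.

τ = M₀/F₀ = 37840/39.18 = 965.8 yr.
The remaining gap fraction is e^(−t/τ); 72% covered ⇒ e^(−t/τ) = 0.280.
t = −τ ln(0.280) = 965.8 × 1.273 = 1229 yr.

1230 yr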